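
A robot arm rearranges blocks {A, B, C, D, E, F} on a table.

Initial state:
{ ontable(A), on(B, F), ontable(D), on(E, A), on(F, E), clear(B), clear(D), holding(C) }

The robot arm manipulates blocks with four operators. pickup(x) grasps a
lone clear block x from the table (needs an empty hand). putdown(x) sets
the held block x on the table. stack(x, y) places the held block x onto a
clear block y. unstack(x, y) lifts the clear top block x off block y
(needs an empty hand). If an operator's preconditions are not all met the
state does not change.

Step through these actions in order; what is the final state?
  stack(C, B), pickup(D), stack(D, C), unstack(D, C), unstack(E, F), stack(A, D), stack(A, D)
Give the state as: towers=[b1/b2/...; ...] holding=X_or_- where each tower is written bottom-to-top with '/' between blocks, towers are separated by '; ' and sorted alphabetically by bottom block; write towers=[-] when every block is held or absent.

step 1 (stack(C, B)): towers=[A/E/F/B/C; D] holding=-
step 2 (pickup(D)): towers=[A/E/F/B/C] holding=D
step 3 (stack(D, C)): towers=[A/E/F/B/C/D] holding=-
step 4 (unstack(D, C)): towers=[A/E/F/B/C] holding=D
step 5 (unstack(E, F)) [no-op]: towers=[A/E/F/B/C] holding=D
step 6 (stack(A, D)) [no-op]: towers=[A/E/F/B/C] holding=D
step 7 (stack(A, D)) [no-op]: towers=[A/E/F/B/C] holding=D

towers=[A/E/F/B/C] holding=D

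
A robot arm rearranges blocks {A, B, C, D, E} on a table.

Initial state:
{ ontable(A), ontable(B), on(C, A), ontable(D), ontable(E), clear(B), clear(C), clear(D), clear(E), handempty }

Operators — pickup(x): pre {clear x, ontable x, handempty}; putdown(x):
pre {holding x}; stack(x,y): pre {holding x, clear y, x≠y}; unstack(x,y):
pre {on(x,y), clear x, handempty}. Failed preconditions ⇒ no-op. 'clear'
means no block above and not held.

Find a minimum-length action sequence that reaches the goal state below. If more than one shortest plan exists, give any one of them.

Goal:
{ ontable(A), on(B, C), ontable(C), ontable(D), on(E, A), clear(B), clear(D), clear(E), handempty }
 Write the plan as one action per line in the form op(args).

unstack(C, A)
putdown(C)
pickup(B)
stack(B, C)
pickup(E)
stack(E, A)

step 1 (unstack(C, A)): towers=[A; B; D; E] holding=C
step 2 (putdown(C)): towers=[A; B; C; D; E] holding=-
step 3 (pickup(B)): towers=[A; C; D; E] holding=B
step 4 (stack(B, C)): towers=[A; C/B; D; E] holding=-
step 5 (pickup(E)): towers=[A; C/B; D] holding=E
step 6 (stack(E, A)): towers=[A/E; C/B; D] holding=-
goal check: towers=[A/E; C/B; D] holding=- — reached (length 6, optimal by BFS)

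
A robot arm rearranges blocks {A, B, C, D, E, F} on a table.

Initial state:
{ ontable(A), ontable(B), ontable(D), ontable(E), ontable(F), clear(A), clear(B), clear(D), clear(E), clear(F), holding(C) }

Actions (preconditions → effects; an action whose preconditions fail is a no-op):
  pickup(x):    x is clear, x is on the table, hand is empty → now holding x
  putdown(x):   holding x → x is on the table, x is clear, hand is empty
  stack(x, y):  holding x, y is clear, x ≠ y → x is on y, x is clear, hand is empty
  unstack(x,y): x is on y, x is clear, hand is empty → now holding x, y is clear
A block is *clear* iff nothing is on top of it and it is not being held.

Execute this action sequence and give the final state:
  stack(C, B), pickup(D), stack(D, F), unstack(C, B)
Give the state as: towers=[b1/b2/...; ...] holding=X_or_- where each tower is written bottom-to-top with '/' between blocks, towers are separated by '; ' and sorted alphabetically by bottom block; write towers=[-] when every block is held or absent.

towers=[A; B; E; F/D] holding=C

step 1 (stack(C, B)): towers=[A; B/C; D; E; F] holding=-
step 2 (pickup(D)): towers=[A; B/C; E; F] holding=D
step 3 (stack(D, F)): towers=[A; B/C; E; F/D] holding=-
step 4 (unstack(C, B)): towers=[A; B; E; F/D] holding=C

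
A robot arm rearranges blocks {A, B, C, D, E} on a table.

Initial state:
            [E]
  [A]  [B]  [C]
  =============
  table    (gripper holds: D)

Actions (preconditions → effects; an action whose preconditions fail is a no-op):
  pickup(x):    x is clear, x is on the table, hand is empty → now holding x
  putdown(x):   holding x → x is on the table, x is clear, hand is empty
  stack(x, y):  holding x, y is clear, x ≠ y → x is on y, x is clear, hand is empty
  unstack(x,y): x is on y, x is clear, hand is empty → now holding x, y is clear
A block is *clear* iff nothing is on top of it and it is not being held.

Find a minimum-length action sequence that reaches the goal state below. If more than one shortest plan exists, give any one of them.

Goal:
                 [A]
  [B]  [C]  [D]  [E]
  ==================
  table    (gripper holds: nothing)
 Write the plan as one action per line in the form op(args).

putdown(D)
unstack(E, C)
putdown(E)
pickup(A)
stack(A, E)

step 1 (putdown(D)): towers=[A; B; C/E; D] holding=-
step 2 (unstack(E, C)): towers=[A; B; C; D] holding=E
step 3 (putdown(E)): towers=[A; B; C; D; E] holding=-
step 4 (pickup(A)): towers=[B; C; D; E] holding=A
step 5 (stack(A, E)): towers=[B; C; D; E/A] holding=-
goal check: towers=[B; C; D; E/A] holding=- — reached (length 5, optimal by BFS)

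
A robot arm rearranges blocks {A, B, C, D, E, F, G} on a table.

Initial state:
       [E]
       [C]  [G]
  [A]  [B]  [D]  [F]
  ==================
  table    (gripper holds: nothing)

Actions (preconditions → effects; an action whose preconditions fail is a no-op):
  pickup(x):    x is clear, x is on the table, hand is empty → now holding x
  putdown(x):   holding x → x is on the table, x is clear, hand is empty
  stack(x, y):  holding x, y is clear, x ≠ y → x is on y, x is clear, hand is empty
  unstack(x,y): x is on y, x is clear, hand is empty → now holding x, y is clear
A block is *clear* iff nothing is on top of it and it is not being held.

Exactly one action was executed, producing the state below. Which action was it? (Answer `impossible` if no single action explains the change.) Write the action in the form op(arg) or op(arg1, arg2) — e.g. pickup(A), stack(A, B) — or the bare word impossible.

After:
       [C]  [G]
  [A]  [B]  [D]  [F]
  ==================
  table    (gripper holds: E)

target: towers=[A; B/C; D/G; F] holding=E
         pickup(F) → towers=[A; B/C/E; D/G] holding=F
     unstack(G, D) → towers=[A; B/C/E; D; F] holding=G
         pickup(A) → towers=[B/C/E; D/G; F] holding=A
     unstack(E, C) → towers=[A; B/C; D/G; F] holding=E  ← match

unstack(E, C)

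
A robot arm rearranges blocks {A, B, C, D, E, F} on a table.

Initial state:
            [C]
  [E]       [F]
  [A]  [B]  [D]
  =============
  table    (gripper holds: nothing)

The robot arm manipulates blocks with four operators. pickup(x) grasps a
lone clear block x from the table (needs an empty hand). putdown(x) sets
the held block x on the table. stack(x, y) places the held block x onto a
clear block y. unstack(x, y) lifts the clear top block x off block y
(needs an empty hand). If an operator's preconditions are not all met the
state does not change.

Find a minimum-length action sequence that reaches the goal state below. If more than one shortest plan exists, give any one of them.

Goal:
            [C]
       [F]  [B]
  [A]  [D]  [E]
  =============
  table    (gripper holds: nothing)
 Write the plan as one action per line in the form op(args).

unstack(E, A)
putdown(E)
pickup(B)
stack(B, E)
unstack(C, F)
stack(C, B)

step 1 (unstack(E, A)): towers=[A; B; D/F/C] holding=E
step 2 (putdown(E)): towers=[A; B; D/F/C; E] holding=-
step 3 (pickup(B)): towers=[A; D/F/C; E] holding=B
step 4 (stack(B, E)): towers=[A; D/F/C; E/B] holding=-
step 5 (unstack(C, F)): towers=[A; D/F; E/B] holding=C
step 6 (stack(C, B)): towers=[A; D/F; E/B/C] holding=-
goal check: towers=[A; D/F; E/B/C] holding=- — reached (length 6, optimal by BFS)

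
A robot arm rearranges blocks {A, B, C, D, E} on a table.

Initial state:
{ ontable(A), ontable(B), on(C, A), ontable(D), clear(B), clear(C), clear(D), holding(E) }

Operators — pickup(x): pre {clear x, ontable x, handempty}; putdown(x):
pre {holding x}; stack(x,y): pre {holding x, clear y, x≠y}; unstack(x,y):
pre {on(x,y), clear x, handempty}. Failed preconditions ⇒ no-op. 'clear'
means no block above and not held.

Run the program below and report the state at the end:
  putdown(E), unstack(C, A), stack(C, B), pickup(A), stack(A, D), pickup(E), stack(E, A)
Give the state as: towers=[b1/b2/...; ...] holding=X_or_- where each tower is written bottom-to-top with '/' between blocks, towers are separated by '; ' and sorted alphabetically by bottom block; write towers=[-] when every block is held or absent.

towers=[B/C; D/A/E] holding=-

step 1 (putdown(E)): towers=[A/C; B; D; E] holding=-
step 2 (unstack(C, A)): towers=[A; B; D; E] holding=C
step 3 (stack(C, B)): towers=[A; B/C; D; E] holding=-
step 4 (pickup(A)): towers=[B/C; D; E] holding=A
step 5 (stack(A, D)): towers=[B/C; D/A; E] holding=-
step 6 (pickup(E)): towers=[B/C; D/A] holding=E
step 7 (stack(E, A)): towers=[B/C; D/A/E] holding=-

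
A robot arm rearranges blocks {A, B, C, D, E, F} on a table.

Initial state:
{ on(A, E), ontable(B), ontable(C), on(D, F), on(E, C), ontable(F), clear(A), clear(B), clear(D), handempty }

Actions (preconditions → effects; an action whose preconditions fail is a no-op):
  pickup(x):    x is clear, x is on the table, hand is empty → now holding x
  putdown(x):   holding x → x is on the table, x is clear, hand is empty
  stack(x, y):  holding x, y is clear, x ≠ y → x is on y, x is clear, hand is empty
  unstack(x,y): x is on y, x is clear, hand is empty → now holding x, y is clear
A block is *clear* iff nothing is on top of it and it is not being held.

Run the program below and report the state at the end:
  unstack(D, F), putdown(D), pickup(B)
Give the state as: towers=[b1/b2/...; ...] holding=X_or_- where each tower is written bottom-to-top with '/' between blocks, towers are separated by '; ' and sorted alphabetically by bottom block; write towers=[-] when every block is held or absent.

towers=[C/E/A; D; F] holding=B

step 1 (unstack(D, F)): towers=[B; C/E/A; F] holding=D
step 2 (putdown(D)): towers=[B; C/E/A; D; F] holding=-
step 3 (pickup(B)): towers=[C/E/A; D; F] holding=B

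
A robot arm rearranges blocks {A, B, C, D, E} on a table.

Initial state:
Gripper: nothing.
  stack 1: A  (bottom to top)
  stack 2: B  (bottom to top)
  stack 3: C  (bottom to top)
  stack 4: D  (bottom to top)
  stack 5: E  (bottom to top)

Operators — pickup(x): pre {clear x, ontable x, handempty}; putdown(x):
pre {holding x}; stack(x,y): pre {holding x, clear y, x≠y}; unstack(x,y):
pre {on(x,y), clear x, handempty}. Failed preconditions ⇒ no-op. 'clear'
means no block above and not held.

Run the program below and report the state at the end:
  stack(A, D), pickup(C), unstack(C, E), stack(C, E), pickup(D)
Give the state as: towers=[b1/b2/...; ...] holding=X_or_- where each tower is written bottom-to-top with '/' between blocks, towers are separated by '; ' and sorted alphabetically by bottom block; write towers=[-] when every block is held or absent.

step 1 (stack(A, D)) [no-op]: towers=[A; B; C; D; E] holding=-
step 2 (pickup(C)): towers=[A; B; D; E] holding=C
step 3 (unstack(C, E)) [no-op]: towers=[A; B; D; E] holding=C
step 4 (stack(C, E)): towers=[A; B; D; E/C] holding=-
step 5 (pickup(D)): towers=[A; B; E/C] holding=D

towers=[A; B; E/C] holding=D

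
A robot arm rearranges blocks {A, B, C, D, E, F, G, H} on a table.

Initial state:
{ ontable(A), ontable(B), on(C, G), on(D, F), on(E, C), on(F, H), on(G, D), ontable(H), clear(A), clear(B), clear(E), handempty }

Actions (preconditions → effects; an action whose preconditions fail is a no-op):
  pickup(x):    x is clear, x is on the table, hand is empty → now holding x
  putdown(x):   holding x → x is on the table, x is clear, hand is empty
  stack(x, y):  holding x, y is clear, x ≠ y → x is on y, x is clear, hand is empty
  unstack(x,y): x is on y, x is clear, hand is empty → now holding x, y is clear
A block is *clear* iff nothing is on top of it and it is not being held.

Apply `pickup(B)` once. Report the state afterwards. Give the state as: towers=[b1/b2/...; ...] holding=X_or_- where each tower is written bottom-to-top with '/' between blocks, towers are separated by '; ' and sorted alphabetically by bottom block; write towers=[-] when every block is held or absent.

towers=[A; H/F/D/G/C/E] holding=B

before: towers=[A; B; H/F/D/G/C/E] holding=-
pre[pickup(B)]: clear(B) ok, ontable(B) ok, handempty ok
all met → apply pickup(B)
after:  towers=[A; H/F/D/G/C/E] holding=B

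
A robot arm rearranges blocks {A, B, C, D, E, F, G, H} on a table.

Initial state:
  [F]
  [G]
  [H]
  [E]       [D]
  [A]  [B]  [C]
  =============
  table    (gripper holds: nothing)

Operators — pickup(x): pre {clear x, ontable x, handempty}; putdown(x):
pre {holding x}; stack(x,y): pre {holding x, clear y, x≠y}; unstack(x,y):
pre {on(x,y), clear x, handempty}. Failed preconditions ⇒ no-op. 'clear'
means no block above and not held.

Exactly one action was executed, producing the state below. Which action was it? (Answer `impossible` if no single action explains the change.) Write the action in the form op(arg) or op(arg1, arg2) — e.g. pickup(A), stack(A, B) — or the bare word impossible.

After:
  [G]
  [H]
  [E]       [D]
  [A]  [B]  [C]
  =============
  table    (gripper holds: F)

target: towers=[A/E/H/G; B; C/D] holding=F
         pickup(B) → towers=[A/E/H/G/F; C/D] holding=B
     unstack(F, G) → towers=[A/E/H/G; B; C/D] holding=F  ← match
     unstack(D, C) → towers=[A/E/H/G/F; B; C] holding=D

unstack(F, G)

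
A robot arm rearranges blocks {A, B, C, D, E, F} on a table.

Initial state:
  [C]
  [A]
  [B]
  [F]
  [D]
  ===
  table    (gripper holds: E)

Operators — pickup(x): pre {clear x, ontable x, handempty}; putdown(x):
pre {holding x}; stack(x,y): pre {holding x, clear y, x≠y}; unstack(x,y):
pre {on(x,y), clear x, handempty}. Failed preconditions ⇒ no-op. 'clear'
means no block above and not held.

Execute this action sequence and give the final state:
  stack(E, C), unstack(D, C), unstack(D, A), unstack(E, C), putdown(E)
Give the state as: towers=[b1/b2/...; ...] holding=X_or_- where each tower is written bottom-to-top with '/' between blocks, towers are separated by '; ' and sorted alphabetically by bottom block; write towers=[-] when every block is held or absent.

step 1 (stack(E, C)): towers=[D/F/B/A/C/E] holding=-
step 2 (unstack(D, C)) [no-op]: towers=[D/F/B/A/C/E] holding=-
step 3 (unstack(D, A)) [no-op]: towers=[D/F/B/A/C/E] holding=-
step 4 (unstack(E, C)): towers=[D/F/B/A/C] holding=E
step 5 (putdown(E)): towers=[D/F/B/A/C; E] holding=-

towers=[D/F/B/A/C; E] holding=-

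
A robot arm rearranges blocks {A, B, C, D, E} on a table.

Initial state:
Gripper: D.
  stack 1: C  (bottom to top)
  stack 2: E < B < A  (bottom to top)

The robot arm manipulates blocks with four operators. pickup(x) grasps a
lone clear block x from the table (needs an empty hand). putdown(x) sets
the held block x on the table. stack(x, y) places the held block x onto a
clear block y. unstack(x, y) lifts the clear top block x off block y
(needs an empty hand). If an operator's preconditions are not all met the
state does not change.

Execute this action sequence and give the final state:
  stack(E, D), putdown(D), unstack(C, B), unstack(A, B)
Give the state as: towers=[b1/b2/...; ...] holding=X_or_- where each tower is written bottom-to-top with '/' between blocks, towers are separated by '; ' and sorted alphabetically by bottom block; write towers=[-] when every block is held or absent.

step 1 (stack(E, D)) [no-op]: towers=[C; E/B/A] holding=D
step 2 (putdown(D)): towers=[C; D; E/B/A] holding=-
step 3 (unstack(C, B)) [no-op]: towers=[C; D; E/B/A] holding=-
step 4 (unstack(A, B)): towers=[C; D; E/B] holding=A

towers=[C; D; E/B] holding=A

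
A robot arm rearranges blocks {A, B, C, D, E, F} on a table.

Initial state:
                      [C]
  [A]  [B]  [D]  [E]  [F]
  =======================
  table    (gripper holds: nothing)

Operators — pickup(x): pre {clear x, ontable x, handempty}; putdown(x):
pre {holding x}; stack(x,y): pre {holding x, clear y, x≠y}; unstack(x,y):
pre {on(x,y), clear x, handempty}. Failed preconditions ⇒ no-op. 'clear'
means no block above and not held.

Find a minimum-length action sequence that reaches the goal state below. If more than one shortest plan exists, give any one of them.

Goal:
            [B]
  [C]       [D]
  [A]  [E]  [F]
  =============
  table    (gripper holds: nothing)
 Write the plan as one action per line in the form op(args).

step 1 (unstack(C, F)): towers=[A; B; D; E; F] holding=C
step 2 (stack(C, A)): towers=[A/C; B; D; E; F] holding=-
step 3 (pickup(D)): towers=[A/C; B; E; F] holding=D
step 4 (stack(D, F)): towers=[A/C; B; E; F/D] holding=-
step 5 (pickup(B)): towers=[A/C; E; F/D] holding=B
step 6 (stack(B, D)): towers=[A/C; E; F/D/B] holding=-
goal check: towers=[A/C; E; F/D/B] holding=- — reached (length 6, optimal by BFS)

unstack(C, F)
stack(C, A)
pickup(D)
stack(D, F)
pickup(B)
stack(B, D)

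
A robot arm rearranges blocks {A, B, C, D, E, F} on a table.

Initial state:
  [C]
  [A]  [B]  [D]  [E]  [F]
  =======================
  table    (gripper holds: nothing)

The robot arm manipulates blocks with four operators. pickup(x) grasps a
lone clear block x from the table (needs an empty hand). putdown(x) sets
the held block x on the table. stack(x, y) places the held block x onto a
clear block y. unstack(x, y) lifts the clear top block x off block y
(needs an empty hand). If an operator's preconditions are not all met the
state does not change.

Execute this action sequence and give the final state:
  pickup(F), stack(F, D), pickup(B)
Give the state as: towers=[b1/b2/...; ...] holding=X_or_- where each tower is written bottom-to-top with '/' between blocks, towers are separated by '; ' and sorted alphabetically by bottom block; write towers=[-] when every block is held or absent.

towers=[A/C; D/F; E] holding=B

step 1 (pickup(F)): towers=[A/C; B; D; E] holding=F
step 2 (stack(F, D)): towers=[A/C; B; D/F; E] holding=-
step 3 (pickup(B)): towers=[A/C; D/F; E] holding=B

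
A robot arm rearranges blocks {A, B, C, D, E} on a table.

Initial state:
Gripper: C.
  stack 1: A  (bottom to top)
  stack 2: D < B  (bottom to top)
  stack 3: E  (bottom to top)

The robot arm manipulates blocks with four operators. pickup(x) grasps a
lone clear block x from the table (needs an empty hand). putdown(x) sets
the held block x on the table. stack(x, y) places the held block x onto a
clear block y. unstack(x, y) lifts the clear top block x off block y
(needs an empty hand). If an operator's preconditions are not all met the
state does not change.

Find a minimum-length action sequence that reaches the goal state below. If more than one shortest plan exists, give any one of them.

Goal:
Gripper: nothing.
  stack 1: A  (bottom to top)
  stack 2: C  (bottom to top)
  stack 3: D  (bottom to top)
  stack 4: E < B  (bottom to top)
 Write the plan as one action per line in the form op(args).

putdown(C)
unstack(B, D)
stack(B, E)

step 1 (putdown(C)): towers=[A; C; D/B; E] holding=-
step 2 (unstack(B, D)): towers=[A; C; D; E] holding=B
step 3 (stack(B, E)): towers=[A; C; D; E/B] holding=-
goal check: towers=[A; C; D; E/B] holding=- — reached (length 3, optimal by BFS)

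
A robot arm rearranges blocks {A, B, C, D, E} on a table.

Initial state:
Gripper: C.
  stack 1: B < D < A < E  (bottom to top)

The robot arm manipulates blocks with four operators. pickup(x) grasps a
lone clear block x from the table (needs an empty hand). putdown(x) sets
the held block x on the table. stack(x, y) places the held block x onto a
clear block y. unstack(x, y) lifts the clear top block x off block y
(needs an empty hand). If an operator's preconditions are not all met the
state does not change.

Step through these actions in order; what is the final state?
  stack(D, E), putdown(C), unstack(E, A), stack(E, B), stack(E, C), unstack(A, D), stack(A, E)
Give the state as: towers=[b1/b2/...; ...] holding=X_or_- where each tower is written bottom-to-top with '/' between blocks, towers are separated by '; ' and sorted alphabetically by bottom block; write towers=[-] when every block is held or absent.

towers=[B/D; C/E/A] holding=-

step 1 (stack(D, E)) [no-op]: towers=[B/D/A/E] holding=C
step 2 (putdown(C)): towers=[B/D/A/E; C] holding=-
step 3 (unstack(E, A)): towers=[B/D/A; C] holding=E
step 4 (stack(E, B)) [no-op]: towers=[B/D/A; C] holding=E
step 5 (stack(E, C)): towers=[B/D/A; C/E] holding=-
step 6 (unstack(A, D)): towers=[B/D; C/E] holding=A
step 7 (stack(A, E)): towers=[B/D; C/E/A] holding=-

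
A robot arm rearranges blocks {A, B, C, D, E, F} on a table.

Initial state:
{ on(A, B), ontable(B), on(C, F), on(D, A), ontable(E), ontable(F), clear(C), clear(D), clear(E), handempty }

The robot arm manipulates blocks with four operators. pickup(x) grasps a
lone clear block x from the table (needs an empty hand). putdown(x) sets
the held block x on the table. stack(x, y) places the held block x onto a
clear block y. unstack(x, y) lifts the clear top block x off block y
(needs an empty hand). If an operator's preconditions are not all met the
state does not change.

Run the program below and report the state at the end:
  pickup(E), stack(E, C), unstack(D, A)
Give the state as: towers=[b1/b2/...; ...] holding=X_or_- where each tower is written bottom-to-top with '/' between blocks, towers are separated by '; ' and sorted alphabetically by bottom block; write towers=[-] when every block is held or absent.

step 1 (pickup(E)): towers=[B/A/D; F/C] holding=E
step 2 (stack(E, C)): towers=[B/A/D; F/C/E] holding=-
step 3 (unstack(D, A)): towers=[B/A; F/C/E] holding=D

towers=[B/A; F/C/E] holding=D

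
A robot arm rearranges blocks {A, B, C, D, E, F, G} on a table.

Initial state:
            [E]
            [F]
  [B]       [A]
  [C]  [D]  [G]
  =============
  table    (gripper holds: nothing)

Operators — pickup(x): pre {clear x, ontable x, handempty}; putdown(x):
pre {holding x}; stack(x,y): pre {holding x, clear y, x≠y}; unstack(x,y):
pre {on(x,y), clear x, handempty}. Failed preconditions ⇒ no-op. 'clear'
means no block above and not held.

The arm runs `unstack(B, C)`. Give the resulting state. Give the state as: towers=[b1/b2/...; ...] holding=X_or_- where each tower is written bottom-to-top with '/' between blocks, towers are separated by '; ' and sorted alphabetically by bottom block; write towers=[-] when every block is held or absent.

before: towers=[C/B; D; G/A/F/E] holding=-
pre[unstack(B, C)]: on(B,C) ✓, clear(B) ✓, handempty ✓
all met → apply unstack(B, C)
after:  towers=[C; D; G/A/F/E] holding=B

towers=[C; D; G/A/F/E] holding=B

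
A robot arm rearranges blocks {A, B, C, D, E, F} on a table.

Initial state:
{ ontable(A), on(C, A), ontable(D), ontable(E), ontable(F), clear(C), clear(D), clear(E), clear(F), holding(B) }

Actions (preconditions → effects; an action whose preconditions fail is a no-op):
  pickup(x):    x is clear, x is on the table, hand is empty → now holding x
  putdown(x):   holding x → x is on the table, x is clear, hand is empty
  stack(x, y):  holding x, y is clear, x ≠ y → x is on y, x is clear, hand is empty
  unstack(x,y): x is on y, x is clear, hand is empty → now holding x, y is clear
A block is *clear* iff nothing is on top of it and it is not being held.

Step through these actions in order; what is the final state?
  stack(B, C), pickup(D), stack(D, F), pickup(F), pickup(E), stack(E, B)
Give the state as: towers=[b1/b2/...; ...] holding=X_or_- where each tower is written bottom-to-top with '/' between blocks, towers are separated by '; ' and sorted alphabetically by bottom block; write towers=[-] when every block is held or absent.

towers=[A/C/B/E; F/D] holding=-

step 1 (stack(B, C)): towers=[A/C/B; D; E; F] holding=-
step 2 (pickup(D)): towers=[A/C/B; E; F] holding=D
step 3 (stack(D, F)): towers=[A/C/B; E; F/D] holding=-
step 4 (pickup(F)) [no-op]: towers=[A/C/B; E; F/D] holding=-
step 5 (pickup(E)): towers=[A/C/B; F/D] holding=E
step 6 (stack(E, B)): towers=[A/C/B/E; F/D] holding=-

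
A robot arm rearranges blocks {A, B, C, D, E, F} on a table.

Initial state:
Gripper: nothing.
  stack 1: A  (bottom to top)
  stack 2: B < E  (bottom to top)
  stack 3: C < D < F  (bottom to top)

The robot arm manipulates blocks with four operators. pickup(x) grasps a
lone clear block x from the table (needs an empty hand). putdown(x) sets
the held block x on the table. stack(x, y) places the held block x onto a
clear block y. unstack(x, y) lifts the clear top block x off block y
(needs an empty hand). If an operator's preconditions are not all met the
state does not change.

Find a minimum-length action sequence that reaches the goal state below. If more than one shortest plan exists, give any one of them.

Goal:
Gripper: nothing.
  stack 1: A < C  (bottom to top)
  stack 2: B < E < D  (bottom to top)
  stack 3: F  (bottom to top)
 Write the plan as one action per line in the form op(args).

unstack(F, D)
putdown(F)
unstack(D, C)
stack(D, E)
pickup(C)
stack(C, A)

step 1 (unstack(F, D)): towers=[A; B/E; C/D] holding=F
step 2 (putdown(F)): towers=[A; B/E; C/D; F] holding=-
step 3 (unstack(D, C)): towers=[A; B/E; C; F] holding=D
step 4 (stack(D, E)): towers=[A; B/E/D; C; F] holding=-
step 5 (pickup(C)): towers=[A; B/E/D; F] holding=C
step 6 (stack(C, A)): towers=[A/C; B/E/D; F] holding=-
goal check: towers=[A/C; B/E/D; F] holding=- — reached (length 6, optimal by BFS)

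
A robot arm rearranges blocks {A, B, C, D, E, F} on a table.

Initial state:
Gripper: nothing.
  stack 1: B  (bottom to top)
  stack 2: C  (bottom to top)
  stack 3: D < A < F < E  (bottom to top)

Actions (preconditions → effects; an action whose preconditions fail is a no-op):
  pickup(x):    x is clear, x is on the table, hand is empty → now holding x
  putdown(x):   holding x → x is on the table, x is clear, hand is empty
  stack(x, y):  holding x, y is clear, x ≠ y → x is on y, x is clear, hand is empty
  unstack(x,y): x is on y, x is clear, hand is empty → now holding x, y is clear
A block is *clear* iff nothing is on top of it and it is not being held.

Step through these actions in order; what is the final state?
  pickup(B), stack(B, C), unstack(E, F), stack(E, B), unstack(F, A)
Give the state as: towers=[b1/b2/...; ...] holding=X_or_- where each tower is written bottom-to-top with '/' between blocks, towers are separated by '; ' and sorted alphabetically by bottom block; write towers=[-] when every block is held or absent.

towers=[C/B/E; D/A] holding=F

step 1 (pickup(B)): towers=[C; D/A/F/E] holding=B
step 2 (stack(B, C)): towers=[C/B; D/A/F/E] holding=-
step 3 (unstack(E, F)): towers=[C/B; D/A/F] holding=E
step 4 (stack(E, B)): towers=[C/B/E; D/A/F] holding=-
step 5 (unstack(F, A)): towers=[C/B/E; D/A] holding=F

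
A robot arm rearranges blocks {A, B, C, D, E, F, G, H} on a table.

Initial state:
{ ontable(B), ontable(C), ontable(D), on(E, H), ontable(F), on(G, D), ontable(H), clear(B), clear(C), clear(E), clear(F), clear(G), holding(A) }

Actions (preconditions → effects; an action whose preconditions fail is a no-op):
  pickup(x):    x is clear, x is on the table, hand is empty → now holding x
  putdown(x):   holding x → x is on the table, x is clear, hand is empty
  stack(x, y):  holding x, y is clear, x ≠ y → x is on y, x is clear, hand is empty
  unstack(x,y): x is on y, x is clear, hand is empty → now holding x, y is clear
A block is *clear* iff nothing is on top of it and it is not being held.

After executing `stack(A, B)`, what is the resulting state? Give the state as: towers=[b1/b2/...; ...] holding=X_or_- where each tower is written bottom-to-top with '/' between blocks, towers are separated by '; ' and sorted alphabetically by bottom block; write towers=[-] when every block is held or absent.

towers=[B/A; C; D/G; F; H/E] holding=-

before: towers=[B; C; D/G; F; H/E] holding=A
pre[stack(A, B)]: holding(A) yes, clear(B) yes, A≠B yes
all met → apply stack(A, B)
after:  towers=[B/A; C; D/G; F; H/E] holding=-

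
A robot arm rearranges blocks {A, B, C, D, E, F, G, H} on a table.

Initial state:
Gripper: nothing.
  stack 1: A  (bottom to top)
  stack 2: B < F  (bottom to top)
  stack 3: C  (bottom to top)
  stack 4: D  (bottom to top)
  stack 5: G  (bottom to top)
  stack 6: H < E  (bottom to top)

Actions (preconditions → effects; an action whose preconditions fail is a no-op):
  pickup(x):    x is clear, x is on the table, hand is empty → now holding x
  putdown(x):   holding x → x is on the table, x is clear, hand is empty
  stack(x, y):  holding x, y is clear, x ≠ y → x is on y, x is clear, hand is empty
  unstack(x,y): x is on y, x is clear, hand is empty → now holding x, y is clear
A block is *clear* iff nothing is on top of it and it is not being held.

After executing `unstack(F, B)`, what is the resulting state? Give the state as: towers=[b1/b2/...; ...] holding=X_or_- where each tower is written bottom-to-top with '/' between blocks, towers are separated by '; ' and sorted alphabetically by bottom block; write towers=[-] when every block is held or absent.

before: towers=[A; B/F; C; D; G; H/E] holding=-
pre[unstack(F, B)]: on(F,B) ok, clear(F) ok, handempty ok
all met → apply unstack(F, B)
after:  towers=[A; B; C; D; G; H/E] holding=F

towers=[A; B; C; D; G; H/E] holding=F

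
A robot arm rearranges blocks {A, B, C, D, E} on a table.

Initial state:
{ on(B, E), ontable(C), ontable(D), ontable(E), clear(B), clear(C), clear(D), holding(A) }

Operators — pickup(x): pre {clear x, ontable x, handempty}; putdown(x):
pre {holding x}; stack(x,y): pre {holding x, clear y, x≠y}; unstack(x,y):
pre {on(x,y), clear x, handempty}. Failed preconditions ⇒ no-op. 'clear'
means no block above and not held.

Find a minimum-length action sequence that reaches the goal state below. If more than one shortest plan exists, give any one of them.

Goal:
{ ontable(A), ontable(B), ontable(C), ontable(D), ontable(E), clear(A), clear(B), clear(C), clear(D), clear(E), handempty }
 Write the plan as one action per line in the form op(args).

putdown(A)
unstack(B, E)
putdown(B)

step 1 (putdown(A)): towers=[A; C; D; E/B] holding=-
step 2 (unstack(B, E)): towers=[A; C; D; E] holding=B
step 3 (putdown(B)): towers=[A; B; C; D; E] holding=-
goal check: towers=[A; B; C; D; E] holding=- — reached (length 3, optimal by BFS)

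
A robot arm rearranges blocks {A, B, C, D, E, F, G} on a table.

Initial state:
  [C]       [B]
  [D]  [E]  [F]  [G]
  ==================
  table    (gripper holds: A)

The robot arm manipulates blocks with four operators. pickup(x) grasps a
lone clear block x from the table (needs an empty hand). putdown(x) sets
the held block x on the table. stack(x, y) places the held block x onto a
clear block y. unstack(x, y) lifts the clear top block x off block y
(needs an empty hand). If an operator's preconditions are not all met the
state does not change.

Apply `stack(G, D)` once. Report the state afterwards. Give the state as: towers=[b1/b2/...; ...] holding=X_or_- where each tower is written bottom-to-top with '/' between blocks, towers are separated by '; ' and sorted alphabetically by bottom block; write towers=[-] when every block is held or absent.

towers=[D/C; E; F/B; G] holding=A

before: towers=[D/C; E; F/B; G] holding=A
pre[stack(G, D)]: holding(G) ✗, clear(D) ✗, G≠D ✓
holding(G), clear(D) unmet → stack(G, D) is a no-op
after:  towers=[D/C; E; F/B; G] holding=A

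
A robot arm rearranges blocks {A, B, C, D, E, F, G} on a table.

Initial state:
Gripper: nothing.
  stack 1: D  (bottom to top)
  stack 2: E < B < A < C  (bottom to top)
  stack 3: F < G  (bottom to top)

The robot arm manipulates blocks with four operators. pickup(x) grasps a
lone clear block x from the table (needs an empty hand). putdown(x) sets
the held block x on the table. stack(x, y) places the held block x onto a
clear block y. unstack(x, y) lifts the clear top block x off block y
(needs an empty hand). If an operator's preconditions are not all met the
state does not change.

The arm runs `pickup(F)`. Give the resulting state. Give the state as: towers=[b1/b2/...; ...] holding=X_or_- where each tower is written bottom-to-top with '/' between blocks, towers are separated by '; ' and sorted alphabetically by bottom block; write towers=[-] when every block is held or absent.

towers=[D; E/B/A/C; F/G] holding=-

before: towers=[D; E/B/A/C; F/G] holding=-
pre[pickup(F)]: clear(F) no, ontable(F) yes, handempty yes
clear(F) unmet → pickup(F) is a no-op
after:  towers=[D; E/B/A/C; F/G] holding=-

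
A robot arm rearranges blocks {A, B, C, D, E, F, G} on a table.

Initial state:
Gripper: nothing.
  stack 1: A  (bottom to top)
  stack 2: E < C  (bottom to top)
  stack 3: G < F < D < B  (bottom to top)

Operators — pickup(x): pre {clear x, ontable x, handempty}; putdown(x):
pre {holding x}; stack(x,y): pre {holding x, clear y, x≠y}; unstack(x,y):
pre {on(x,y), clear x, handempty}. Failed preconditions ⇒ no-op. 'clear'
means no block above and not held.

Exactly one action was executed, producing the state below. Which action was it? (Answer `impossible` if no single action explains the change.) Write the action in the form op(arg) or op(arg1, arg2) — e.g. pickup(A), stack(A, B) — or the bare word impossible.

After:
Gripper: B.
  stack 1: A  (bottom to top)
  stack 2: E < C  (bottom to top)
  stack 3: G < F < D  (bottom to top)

unstack(B, D)

target: towers=[A; E/C; G/F/D] holding=B
     unstack(B, D) → towers=[A; E/C; G/F/D] holding=B  ← match
         pickup(A) → towers=[E/C; G/F/D/B] holding=A
     unstack(C, E) → towers=[A; E; G/F/D/B] holding=C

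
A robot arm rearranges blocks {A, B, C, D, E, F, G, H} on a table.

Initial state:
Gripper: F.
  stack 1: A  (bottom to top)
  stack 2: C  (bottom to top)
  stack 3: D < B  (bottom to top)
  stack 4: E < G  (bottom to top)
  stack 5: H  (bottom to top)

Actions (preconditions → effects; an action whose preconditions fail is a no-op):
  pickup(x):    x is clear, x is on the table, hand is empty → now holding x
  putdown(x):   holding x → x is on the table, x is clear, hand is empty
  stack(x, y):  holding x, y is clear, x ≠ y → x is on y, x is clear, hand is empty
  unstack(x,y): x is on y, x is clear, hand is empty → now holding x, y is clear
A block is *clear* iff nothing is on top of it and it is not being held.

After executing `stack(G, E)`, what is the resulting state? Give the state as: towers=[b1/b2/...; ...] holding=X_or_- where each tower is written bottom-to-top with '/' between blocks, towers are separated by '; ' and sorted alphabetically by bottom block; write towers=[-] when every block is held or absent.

before: towers=[A; C; D/B; E/G; H] holding=F
pre[stack(G, E)]: holding(G) no, clear(E) no, G≠E yes
holding(G), clear(E) unmet → stack(G, E) is a no-op
after:  towers=[A; C; D/B; E/G; H] holding=F

towers=[A; C; D/B; E/G; H] holding=F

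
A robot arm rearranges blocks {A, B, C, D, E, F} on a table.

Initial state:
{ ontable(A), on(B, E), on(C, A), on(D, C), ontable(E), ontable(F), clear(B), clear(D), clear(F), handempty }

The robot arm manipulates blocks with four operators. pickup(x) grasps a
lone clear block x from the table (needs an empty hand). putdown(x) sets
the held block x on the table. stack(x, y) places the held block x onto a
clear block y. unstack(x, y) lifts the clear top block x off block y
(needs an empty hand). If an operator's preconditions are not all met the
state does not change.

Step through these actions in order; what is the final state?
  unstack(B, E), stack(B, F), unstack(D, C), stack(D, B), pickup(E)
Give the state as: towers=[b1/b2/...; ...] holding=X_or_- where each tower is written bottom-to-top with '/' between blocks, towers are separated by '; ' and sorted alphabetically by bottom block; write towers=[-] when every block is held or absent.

towers=[A/C; F/B/D] holding=E

step 1 (unstack(B, E)): towers=[A/C/D; E; F] holding=B
step 2 (stack(B, F)): towers=[A/C/D; E; F/B] holding=-
step 3 (unstack(D, C)): towers=[A/C; E; F/B] holding=D
step 4 (stack(D, B)): towers=[A/C; E; F/B/D] holding=-
step 5 (pickup(E)): towers=[A/C; F/B/D] holding=E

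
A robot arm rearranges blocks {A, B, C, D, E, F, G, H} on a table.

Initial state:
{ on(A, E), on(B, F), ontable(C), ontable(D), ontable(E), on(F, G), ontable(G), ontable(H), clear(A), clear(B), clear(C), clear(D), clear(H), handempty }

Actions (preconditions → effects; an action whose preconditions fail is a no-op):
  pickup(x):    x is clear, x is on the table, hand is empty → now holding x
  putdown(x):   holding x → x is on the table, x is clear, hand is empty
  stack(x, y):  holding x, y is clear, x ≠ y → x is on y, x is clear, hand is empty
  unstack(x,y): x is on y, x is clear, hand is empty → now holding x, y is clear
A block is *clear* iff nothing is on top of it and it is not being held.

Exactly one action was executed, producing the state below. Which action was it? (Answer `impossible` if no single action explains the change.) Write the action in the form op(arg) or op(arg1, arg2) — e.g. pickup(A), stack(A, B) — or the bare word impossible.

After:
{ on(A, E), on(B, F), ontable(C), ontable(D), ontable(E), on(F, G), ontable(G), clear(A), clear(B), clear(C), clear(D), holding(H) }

target: towers=[C; D; E/A; G/F/B] holding=H
     unstack(A, E) → towers=[C; D; E; G/F/B; H] holding=A
         pickup(H) → towers=[C; D; E/A; G/F/B] holding=H  ← match
     unstack(B, F) → towers=[C; D; E/A; G/F; H] holding=B
         pickup(D) → towers=[C; E/A; G/F/B; H] holding=D
         pickup(C) → towers=[D; E/A; G/F/B; H] holding=C

pickup(H)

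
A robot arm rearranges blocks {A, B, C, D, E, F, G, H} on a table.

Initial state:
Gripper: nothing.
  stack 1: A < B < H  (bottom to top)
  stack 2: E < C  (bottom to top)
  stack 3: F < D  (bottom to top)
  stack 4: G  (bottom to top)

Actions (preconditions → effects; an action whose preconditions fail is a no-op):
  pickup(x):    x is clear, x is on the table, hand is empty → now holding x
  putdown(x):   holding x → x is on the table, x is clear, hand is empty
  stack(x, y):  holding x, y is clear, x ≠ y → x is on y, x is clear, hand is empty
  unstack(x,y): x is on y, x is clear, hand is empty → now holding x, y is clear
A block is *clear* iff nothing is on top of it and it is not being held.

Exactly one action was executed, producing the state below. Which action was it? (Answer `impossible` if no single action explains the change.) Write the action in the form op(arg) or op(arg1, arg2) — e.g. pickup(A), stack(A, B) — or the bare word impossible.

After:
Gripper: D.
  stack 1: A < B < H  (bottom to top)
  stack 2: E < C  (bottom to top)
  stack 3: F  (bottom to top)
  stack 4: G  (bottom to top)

target: towers=[A/B/H; E/C; F; G] holding=D
         pickup(G) → towers=[A/B/H; E/C; F/D] holding=G
     unstack(H, B) → towers=[A/B; E/C; F/D; G] holding=H
     unstack(D, F) → towers=[A/B/H; E/C; F; G] holding=D  ← match
     unstack(C, E) → towers=[A/B/H; E; F/D; G] holding=C

unstack(D, F)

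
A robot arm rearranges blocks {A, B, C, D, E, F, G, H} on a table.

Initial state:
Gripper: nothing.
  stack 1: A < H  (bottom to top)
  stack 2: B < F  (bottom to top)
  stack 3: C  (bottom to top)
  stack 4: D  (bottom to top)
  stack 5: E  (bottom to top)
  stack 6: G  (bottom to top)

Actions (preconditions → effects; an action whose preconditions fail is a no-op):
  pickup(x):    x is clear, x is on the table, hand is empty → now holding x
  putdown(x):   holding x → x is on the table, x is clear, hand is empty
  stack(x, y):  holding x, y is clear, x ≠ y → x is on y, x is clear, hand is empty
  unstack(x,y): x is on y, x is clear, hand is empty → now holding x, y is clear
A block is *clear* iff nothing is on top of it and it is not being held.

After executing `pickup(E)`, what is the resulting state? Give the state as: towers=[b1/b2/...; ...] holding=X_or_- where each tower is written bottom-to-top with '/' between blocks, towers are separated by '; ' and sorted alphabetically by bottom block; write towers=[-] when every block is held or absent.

towers=[A/H; B/F; C; D; G] holding=E

before: towers=[A/H; B/F; C; D; E; G] holding=-
pre[pickup(E)]: clear(E) yes, ontable(E) yes, handempty yes
all met → apply pickup(E)
after:  towers=[A/H; B/F; C; D; G] holding=E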